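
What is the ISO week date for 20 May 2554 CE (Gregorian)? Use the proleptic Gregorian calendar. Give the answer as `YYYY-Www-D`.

The weekday is Monday (ISO weekday 1).
That Monday belongs to ISO week 21 of ISO year 2554.

2554-W21-1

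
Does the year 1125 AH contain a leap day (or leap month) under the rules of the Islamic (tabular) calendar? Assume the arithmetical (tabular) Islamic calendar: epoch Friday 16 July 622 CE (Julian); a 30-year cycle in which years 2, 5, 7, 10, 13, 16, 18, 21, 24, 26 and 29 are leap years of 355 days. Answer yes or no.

no

Year 1125 AH is year 15 of its 30-year cycle; leap positions are 2, 5, 7, 10, 13, 16, 18, 21, 24, 26, 29, so it is a common year (354 days).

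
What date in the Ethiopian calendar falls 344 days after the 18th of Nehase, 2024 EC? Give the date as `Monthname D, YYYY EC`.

The starting date is JDN 2463469; 2463469 + 344 = 2463813.
JDN 2463813 corresponds to Hamle 27, 2025 EC.

Hamle 27, 2025 EC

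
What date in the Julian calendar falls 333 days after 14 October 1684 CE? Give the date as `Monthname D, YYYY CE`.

JDN of 14 October 1684 CE = 2336426.
2336426 + 333 = 2336759.
JDN 2336759 in the Julian calendar is September 12, 1685 CE.

September 12, 1685 CE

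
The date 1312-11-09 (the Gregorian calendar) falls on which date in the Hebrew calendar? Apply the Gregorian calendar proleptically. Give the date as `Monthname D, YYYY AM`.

Julian Day Number of the source date = 2200571.
Converting JDN 2200571 to the Hebrew calendar gives 1 Kislev 5073 AM.

Kislev 1, 5073 AM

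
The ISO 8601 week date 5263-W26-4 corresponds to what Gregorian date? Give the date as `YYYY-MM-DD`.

ISO week 1 of 5263 is the week containing the first Thursday of 5263.
Week 26, day 4 (Thursday) lands on 5263-06-28.

5263-06-28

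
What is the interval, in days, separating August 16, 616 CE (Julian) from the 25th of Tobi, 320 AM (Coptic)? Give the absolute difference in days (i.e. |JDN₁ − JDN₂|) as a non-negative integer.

First date → JDN 1946280; second date → JDN 1941689.
The interval is |1946280 − 1941689| = 4591 days.

4591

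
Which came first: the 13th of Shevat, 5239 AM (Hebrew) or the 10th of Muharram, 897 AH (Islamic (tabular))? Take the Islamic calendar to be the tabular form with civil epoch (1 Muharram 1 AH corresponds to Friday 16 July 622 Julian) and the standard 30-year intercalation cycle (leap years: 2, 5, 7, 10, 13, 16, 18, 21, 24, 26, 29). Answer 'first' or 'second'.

first

Converting both to JDN: 2261267 vs 2265962; the smaller is the first.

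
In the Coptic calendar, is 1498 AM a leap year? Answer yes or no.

1498 mod 4 = 2; in the Coptic calendar a year is leap when year mod 4 = 3, so it is a common year.

no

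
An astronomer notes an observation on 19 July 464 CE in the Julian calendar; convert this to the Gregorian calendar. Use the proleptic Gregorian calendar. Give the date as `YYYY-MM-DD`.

At this point the Julian calendar is 1 day behind the Gregorian.
19 July 464 Julian + 1 day → 20 July 464 Gregorian.

0464-07-20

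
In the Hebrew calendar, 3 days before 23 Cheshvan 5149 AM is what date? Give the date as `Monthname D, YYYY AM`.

Cheshvan 20, 5149 AM

JDN of 23 Cheshvan 5149 AM = 2228323.
2228323 − 3 = 2228320.
JDN 2228320 in the Hebrew calendar is Cheshvan 20, 5149 AM.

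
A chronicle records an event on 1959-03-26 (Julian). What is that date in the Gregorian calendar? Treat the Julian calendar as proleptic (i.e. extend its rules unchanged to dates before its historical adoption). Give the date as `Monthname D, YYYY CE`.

The Julian–Gregorian offset here is 13 days (Julian trailing).
26 March 1959 Julian + 13 days → 8 April 1959 Gregorian.

April 8, 1959 CE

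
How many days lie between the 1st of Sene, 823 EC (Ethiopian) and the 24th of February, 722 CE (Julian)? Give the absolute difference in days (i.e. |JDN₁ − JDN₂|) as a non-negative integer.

39903

JDN of the first date = 2024726.
JDN of the second date = 1984823.
|1984823 − 2024726| = 39903.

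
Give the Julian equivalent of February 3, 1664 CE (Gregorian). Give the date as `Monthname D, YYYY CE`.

The Julian–Gregorian offset here is 10 days (Julian trailing).
3 February 1664 Gregorian − 10 days → 24 January 1664 Julian.

January 24, 1664 CE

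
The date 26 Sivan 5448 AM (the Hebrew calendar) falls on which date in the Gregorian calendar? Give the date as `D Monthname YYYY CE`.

Both dates share Julian Day Number 2337765; in the Gregorian calendar that is 24 June 1688 CE.

24 June 1688 CE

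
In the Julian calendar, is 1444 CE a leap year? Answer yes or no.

1444 mod 4 = 0, so it is a leap year in the Julian calendar.

yes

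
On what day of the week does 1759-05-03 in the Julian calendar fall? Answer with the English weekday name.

Monday

Equivalently 14 May 1759 Gregorian, JDN 2363655.
Since JDN mod 7 = 0 (0 = Monday), the day is Monday.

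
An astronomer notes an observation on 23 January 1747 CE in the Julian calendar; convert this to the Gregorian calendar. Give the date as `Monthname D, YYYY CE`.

The Julian–Gregorian offset here is 11 days (Julian trailing).
23 January 1747 Julian + 11 days → 3 February 1747 Gregorian.

February 3, 1747 CE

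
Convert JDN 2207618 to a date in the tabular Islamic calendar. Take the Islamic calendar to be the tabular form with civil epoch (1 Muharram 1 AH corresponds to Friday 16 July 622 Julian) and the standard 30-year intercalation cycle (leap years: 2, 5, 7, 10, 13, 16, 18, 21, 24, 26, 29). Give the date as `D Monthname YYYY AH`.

JDN 2207618 is 25 February 1332 in the proleptic Gregorian calendar.
In the tabular Islamic calendar that day is 19 Jumada al-Awwal 732 AH.

19 Jumada al-Awwal 732 AH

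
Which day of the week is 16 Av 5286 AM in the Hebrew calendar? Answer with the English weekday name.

This is JDN 2278636 (5 August 1526 Gregorian).
2278636 ≡ 3 (mod 7); counting from Monday = 0 gives Thursday.

Thursday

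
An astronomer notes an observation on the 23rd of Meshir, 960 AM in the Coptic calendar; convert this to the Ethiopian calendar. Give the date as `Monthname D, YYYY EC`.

The source date corresponds to 25 February 1244 in the proleptic Gregorian calendar (JDN 2175477).
That day falls on 23 Yekatit 1236 EC in the Ethiopian calendar.

Yekatit 23, 1236 EC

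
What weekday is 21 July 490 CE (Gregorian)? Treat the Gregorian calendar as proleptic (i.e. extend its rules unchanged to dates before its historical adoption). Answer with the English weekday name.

Friday

Since JDN mod 7 = 4 (0 = Monday), the day is Friday.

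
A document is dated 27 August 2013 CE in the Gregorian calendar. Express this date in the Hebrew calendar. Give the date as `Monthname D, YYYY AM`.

Elul 21, 5773 AM

Julian Day Number of the source date = 2456532.
Converting JDN 2456532 to the Hebrew calendar gives 21 Elul 5773 AM.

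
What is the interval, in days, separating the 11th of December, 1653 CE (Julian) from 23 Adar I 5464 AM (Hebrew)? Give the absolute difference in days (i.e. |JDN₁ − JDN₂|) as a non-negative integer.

JDN of the first date = 2325161.
JDN of the second date = 2343491.
|2343491 − 2325161| = 18330.

18330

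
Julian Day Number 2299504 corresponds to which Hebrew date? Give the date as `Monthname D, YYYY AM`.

Tishrei 7, 5344 AM

JDN 2299504 is 23 September 1583 in the Gregorian calendar.
In the Hebrew calendar that day is Tishrei 7, 5344 AM.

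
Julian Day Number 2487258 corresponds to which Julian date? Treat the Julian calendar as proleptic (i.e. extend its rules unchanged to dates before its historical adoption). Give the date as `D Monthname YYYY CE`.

28 September 2097 CE

JDN 2487258 is 11 October 2097 in the Gregorian calendar.
In the Julian calendar that day is 28 September 2097 CE.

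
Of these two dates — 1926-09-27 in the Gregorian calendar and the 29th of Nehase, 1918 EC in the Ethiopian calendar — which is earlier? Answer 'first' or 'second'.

Converting both to JDN: 2424786 vs 2424763; the smaller is the second.

second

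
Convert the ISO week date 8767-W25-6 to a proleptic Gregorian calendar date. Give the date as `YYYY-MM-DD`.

ISO week 1 of 8767 is the week containing the first Thursday of 8767.
Week 25, day 6 (Saturday) lands on 8767-06-24.

8767-06-24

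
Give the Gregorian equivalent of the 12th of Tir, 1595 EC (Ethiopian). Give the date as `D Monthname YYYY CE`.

Both dates share Julian Day Number 2306560; in the Gregorian calendar that is 17 January 1603 CE.

17 January 1603 CE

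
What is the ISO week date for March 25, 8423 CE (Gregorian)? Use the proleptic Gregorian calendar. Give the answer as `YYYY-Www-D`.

8423-W12-6

The weekday is Saturday (ISO weekday 6).
That Saturday belongs to ISO week 12 of ISO year 8423.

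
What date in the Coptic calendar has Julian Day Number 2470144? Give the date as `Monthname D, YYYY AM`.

JDN 2470144 is 3 December 2050 in the Gregorian calendar.
In the Coptic calendar that day is Hathor 24, 1767 AM.

Hathor 24, 1767 AM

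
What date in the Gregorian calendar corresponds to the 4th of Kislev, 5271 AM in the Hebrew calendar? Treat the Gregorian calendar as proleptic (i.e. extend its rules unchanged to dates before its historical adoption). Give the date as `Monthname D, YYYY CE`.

Both dates share Julian Day Number 2272895; in the Gregorian calendar that is 16 November 1510 CE.

November 16, 1510 CE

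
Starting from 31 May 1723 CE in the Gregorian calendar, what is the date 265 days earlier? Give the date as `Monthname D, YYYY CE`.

JDN of 31 May 1723 CE = 2350523.
2350523 − 265 = 2350258.
JDN 2350258 in the Gregorian calendar is September 8, 1722 CE.

September 8, 1722 CE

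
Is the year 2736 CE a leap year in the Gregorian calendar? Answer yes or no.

2736 is divisible by 4 and not by 100, so it is a leap year.

yes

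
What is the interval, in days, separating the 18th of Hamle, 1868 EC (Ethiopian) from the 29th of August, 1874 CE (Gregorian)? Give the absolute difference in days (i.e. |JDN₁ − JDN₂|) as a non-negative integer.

695

JDN of the first date = 2406460.
JDN of the second date = 2405765.
|2405765 − 2406460| = 695.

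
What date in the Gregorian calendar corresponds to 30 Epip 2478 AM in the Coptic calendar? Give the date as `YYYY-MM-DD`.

Both dates share Julian Day Number 2730083; in the Gregorian calendar that is 12 August 2762 CE.

2762-08-12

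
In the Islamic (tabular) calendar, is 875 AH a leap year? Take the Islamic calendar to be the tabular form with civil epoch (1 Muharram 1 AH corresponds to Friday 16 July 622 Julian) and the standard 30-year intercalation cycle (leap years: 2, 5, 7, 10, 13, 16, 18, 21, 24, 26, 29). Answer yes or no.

yes

Year 875 AH is year 5 of its 30-year cycle; leap positions are 2, 5, 7, 10, 13, 16, 18, 21, 24, 26, 29, so it is a leap year (355 days).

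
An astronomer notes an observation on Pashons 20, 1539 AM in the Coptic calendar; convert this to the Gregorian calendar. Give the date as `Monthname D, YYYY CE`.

Both dates share Julian Day Number 2387043; in the Gregorian calendar that is 27 May 1823 CE.

May 27, 1823 CE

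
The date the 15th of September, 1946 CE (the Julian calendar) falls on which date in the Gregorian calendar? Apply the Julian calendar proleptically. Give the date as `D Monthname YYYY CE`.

28 September 1946 CE

At this point the Julian calendar is 13 days behind the Gregorian.
15 September 1946 Julian + 13 days → 28 September 1946 Gregorian.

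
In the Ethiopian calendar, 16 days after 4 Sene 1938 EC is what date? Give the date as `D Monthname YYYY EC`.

Counting 16 days forward from JDN 2431983 reaches JDN 2431999, which is 20 Sene 1938 EC.

20 Sene 1938 EC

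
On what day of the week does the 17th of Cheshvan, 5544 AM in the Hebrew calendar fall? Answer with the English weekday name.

Wednesday

This is JDN 2372603 (12 November 1783 Gregorian).
2372603 ≡ 2 (mod 7); counting from Monday = 0 gives Wednesday.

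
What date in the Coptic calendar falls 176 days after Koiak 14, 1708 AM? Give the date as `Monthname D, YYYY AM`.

Paoni 10, 1708 AM

The starting date is JDN 2448615; 2448615 + 176 = 2448791.
JDN 2448791 corresponds to Paoni 10, 1708 AM.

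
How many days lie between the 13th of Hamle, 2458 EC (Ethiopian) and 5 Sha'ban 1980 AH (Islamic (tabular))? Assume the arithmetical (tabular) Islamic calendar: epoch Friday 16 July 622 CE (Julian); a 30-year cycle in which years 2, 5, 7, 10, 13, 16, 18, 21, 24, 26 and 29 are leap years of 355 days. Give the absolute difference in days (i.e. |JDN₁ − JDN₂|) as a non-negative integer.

JDN of the first date = 2621952.
JDN of the second date = 2649943.
|2649943 − 2621952| = 27991.

27991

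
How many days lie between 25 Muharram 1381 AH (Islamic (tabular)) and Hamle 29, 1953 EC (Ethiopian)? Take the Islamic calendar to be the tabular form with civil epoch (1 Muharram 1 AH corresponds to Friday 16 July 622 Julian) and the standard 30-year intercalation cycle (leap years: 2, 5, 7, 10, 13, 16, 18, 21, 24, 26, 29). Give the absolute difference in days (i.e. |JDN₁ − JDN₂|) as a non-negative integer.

27

JDN of the first date = 2437490.
JDN of the second date = 2437517.
|2437517 − 2437490| = 27.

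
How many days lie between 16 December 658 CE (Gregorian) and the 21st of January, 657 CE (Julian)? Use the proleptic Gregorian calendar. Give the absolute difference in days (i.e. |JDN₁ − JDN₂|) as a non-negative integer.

JDN of the first date = 1961739.
JDN of the second date = 1961048.
|1961048 − 1961739| = 691.

691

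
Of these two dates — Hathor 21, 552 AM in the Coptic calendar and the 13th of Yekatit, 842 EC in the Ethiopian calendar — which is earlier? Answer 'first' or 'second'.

first

First date → JDN 2026363; second date → JDN 2031558.
JDN 2026363 < JDN 2031558, so the first date is earlier.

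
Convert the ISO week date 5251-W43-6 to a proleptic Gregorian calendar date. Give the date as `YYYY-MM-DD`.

ISO week 1 of 5251 is the week containing the first Thursday of 5251.
Week 43, day 6 (Saturday) lands on 5251-10-28.

5251-10-28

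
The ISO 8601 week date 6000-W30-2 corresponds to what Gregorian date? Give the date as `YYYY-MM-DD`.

ISO week 1 of 6000 is the week containing the first Thursday of 6000.
Week 30, day 2 (Tuesday) lands on 6000-07-25.

6000-07-25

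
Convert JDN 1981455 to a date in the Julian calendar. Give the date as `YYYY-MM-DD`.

The proleptic Gregorian equivalent of JDN 1981455 is 9 December 712.
In the Julian calendar that day is 0712-12-05.

0712-12-05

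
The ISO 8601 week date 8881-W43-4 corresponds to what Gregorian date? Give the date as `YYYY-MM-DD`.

8881-10-23

ISO week 1 of 8881 is the week containing the first Thursday of 8881.
Week 43, day 4 (Thursday) lands on 8881-10-23.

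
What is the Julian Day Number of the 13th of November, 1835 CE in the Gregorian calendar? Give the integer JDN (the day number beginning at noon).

2391596

JDN 2299161 is 15 October 1582 CE (Gregorian); the target day is +92435 days from there, so JDN = 2391596.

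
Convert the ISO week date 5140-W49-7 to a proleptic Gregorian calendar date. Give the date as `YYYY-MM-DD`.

ISO week 1 of 5140 is the week containing the first Thursday of 5140.
Week 49, day 7 (Sunday) lands on 5140-12-08.

5140-12-08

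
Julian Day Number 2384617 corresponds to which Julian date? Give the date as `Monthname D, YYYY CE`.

JDN 2384617 is 4 October 1816 in the Gregorian calendar.
In the Julian calendar that day is September 22, 1816 CE.

September 22, 1816 CE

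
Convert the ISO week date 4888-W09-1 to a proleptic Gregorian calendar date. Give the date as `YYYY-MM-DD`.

ISO week 1 of 4888 is the week containing the first Thursday of 4888.
Week 9, day 1 (Monday) lands on 4888-02-23.

4888-02-23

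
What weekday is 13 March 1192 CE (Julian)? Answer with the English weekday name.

In the proleptic Gregorian calendar this is 20 March 1192 (JDN 2156508).
JDN 2156508 mod 7 = 4, and JDN 0 was a Monday, so this is a Friday.

Friday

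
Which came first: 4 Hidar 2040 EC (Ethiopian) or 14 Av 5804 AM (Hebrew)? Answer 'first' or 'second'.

second

First date → JDN 2469029; second date → JDN 2467835.
JDN 2467835 < JDN 2469029, so the second date is earlier.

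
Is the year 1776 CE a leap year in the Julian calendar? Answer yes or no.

1776 mod 4 = 0, so it is a leap year in the Julian calendar.

yes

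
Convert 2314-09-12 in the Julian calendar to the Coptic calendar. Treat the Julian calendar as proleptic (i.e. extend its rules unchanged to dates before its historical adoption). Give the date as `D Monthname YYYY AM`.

15 Thout 2031 AM

Both dates share Julian Day Number 2566501; in the Coptic calendar that is 15 Thout 2031 AM.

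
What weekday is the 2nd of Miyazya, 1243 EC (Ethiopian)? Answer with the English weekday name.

Tuesday

In the proleptic Gregorian calendar this is 4 April 1251 (JDN 2178072).
JDN 2178072 mod 7 = 1, and JDN 0 was a Monday, so this is a Tuesday.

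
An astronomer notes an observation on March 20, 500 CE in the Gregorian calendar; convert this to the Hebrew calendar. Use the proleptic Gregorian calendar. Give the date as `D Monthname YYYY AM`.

3 Nisan 4260 AM

Julian Day Number of the source date = 1903760.
Converting JDN 1903760 to the Hebrew calendar gives 3 Nisan 4260 AM.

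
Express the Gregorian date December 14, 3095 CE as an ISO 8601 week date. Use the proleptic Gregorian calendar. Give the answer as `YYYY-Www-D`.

The weekday is Saturday (ISO weekday 6).
That Saturday belongs to ISO week 50 of ISO year 3095.

3095-W50-6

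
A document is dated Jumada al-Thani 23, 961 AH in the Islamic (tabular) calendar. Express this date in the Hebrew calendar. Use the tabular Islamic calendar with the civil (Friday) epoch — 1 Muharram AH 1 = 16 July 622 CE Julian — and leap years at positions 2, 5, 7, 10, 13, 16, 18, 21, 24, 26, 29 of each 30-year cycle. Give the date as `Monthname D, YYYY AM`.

Sivan 25, 5314 AM

Julian Day Number of the source date = 2288802.
Converting JDN 2288802 to the Hebrew calendar gives 25 Sivan 5314 AM.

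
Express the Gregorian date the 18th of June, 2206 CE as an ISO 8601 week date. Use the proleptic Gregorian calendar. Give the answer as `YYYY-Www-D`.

2206-W25-3

The weekday is Wednesday (ISO weekday 3).
That Wednesday belongs to ISO week 25 of ISO year 2206.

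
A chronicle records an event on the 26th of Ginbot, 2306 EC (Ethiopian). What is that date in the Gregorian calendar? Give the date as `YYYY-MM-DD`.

Julian Day Number of the source date = 2566387.
Converting JDN 2566387 to the Gregorian calendar gives 6 June 2314 CE.

2314-06-06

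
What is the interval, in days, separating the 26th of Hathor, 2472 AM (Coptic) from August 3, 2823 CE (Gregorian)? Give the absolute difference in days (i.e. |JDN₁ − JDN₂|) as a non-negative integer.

First date → JDN 2727648; second date → JDN 2752354.
The interval is |2727648 − 2752354| = 24706 days.

24706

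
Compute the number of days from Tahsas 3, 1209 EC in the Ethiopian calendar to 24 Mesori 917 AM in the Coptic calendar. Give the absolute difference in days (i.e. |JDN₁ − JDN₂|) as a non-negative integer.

5583

JDN of the first date = 2165535.
JDN of the second date = 2159952.
|2159952 − 2165535| = 5583.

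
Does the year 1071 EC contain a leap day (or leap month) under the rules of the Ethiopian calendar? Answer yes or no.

yes

1071 mod 4 = 3; in the Ethiopian calendar a year is leap when year mod 4 = 3, so it is a leap year.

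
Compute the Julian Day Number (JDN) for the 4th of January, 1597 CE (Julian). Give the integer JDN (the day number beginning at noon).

2304366

In the Gregorian calendar the same day is 14 January 1597.
JDN 2400001 is 17 November 1858 CE (Gregorian), MJD 0; the target day is −95635 days from there, so JDN = 2304366.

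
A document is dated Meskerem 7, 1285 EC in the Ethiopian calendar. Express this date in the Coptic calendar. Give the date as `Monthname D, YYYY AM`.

Thout 7, 1009 AM

Julian Day Number of the source date = 2193208.
Converting JDN 2193208 to the Coptic calendar gives 7 Thout 1009 AM.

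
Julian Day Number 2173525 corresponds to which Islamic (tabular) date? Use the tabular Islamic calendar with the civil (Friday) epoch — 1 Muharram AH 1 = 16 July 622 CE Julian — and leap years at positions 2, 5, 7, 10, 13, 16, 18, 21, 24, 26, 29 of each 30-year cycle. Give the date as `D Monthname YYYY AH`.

4 Rabi' al-Awwal 636 AH

The proleptic Gregorian equivalent of JDN 2173525 is 22 October 1238.
In the tabular Islamic calendar that day is 4 Rabi' al-Awwal 636 AH.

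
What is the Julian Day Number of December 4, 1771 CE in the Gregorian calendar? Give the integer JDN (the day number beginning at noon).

2368242

JDN 2451545 is 1 January 2000 CE (Gregorian); the target day is −83303 days from there, so JDN = 2368242.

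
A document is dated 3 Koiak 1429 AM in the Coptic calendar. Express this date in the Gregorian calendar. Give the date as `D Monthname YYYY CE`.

10 December 1712 CE

Julian Day Number of the source date = 2346699.
Converting JDN 2346699 to the Gregorian calendar gives 10 December 1712 CE.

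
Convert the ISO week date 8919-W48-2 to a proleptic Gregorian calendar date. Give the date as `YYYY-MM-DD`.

ISO week 1 of 8919 is the week containing the first Thursday of 8919.
Week 48, day 2 (Tuesday) lands on 8919-11-28.

8919-11-28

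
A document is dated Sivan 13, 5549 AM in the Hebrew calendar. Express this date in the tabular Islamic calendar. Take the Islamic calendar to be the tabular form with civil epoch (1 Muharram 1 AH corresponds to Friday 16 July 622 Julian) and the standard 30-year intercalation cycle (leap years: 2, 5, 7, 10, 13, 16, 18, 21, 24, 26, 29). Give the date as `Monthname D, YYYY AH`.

Ramadan 13, 1203 AH

Both dates share Julian Day Number 2374637; in the tabular Islamic calendar that is 13 Ramadan 1203 AH.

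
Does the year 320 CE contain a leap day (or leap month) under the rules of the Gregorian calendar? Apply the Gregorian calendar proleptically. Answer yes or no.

yes

320 is divisible by 4 and not by 100, so it is a leap year.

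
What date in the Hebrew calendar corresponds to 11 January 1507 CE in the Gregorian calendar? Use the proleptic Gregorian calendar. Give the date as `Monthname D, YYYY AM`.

Tevet 17, 5267 AM

Julian Day Number of the source date = 2271490.
Converting JDN 2271490 to the Hebrew calendar gives 17 Tevet 5267 AM.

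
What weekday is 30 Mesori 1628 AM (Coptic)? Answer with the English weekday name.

Thursday

In the Gregorian calendar this is 5 September 1912 (JDN 2419651).
Since JDN mod 7 = 3 (0 = Monday), the day is Thursday.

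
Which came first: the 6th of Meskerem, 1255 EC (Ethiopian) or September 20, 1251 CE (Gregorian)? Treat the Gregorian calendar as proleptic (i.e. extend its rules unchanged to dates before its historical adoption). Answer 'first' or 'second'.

The two dates have Julian Day Numbers 2182249 and 2178241 respectively.
Since 2178241 < 2182249, the second date comes first.

second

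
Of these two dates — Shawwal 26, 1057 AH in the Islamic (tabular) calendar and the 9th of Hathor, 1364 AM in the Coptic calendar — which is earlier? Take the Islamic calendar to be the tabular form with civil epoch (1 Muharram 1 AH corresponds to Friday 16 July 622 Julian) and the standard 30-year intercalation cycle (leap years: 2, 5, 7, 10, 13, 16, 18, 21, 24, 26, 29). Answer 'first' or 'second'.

second

The two dates have Julian Day Numbers 2322942 and 2322934 respectively.
Since 2322934 < 2322942, the second date comes first.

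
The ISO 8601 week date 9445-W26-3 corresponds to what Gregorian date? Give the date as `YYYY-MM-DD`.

9445-06-25

ISO week 1 of 9445 is the week containing the first Thursday of 9445.
Week 26, day 3 (Wednesday) lands on 9445-06-25.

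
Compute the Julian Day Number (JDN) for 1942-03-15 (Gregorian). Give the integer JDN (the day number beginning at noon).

2430434

JDN 2451545 is 1 January 2000 CE (Gregorian); the target day is −21111 days from there, so JDN = 2430434.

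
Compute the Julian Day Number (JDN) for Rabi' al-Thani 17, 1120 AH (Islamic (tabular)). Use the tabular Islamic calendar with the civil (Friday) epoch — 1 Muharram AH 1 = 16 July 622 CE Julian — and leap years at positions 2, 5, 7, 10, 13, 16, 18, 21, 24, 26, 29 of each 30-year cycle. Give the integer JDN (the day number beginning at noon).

In the Gregorian calendar the same day is 6 July 1708.
JDN 2400001 is 17 November 1858 CE (Gregorian), MJD 0; the target day is −54920 days from there, so JDN = 2345081.

2345081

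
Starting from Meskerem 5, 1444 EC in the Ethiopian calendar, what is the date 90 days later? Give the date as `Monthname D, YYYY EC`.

The starting date is JDN 2251281; 2251281 + 90 = 2251371.
JDN 2251371 corresponds to Tahsas 5, 1444 EC.

Tahsas 5, 1444 EC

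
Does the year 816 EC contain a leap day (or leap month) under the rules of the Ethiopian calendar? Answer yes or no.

no

816 mod 4 = 0; in the Ethiopian calendar a year is leap when year mod 4 = 3, so it is a common year.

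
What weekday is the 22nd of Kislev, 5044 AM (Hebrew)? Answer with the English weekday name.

This is JDN 2190020 (20 December 1283 Gregorian).
JDN 2190020 mod 7 = 0, and JDN 0 was a Monday, so this is a Monday.

Monday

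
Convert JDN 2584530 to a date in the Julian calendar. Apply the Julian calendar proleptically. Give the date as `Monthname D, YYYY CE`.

January 22, 2364 CE

The Gregorian equivalent of JDN 2584530 is 7 February 2364.
In the Julian calendar that day is January 22, 2364 CE.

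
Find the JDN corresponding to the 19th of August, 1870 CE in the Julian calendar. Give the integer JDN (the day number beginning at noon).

2404306

Equivalently 31 August 1870 (Gregorian).
JDN 2299161 is 15 October 1582 CE (Gregorian); the target day is +105145 days from there, so JDN = 2404306.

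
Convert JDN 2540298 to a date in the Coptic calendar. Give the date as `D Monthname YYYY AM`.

JDN 2540298 is 31 December 2242 in the Gregorian calendar.
In the Coptic calendar that day is 20 Koiak 1959 AM.

20 Koiak 1959 AM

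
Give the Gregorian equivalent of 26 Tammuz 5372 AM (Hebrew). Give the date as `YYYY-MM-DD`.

1612-07-26

Both dates share Julian Day Number 2310038; in the Gregorian calendar that is 26 July 1612 CE.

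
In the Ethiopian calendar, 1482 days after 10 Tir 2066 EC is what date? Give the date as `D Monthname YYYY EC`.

1 Yekatit 2070 EC

The starting date is JDN 2478591; 2478591 + 1482 = 2480073.
JDN 2480073 corresponds to 1 Yekatit 2070 EC.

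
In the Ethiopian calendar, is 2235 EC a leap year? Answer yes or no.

yes

2235 mod 4 = 3; in the Ethiopian calendar a year is leap when year mod 4 = 3, so it is a leap year.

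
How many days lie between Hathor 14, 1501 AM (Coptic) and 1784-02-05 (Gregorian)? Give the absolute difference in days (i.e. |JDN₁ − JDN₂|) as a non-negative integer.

First date → JDN 2372978; second date → JDN 2372688.
The interval is |2372978 − 2372688| = 290 days.

290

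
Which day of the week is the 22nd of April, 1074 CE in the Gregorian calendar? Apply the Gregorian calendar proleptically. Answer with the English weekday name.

JDN 2113442 mod 7 = 2, and JDN 0 was a Monday, so this is a Wednesday.

Wednesday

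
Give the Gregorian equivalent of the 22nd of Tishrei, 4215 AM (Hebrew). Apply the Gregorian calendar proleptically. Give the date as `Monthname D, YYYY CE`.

Julian Day Number of the source date = 1887154.
Converting JDN 1887154 to the Gregorian calendar gives 1 October 454 CE.

October 1, 454 CE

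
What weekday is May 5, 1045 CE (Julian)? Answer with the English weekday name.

Equivalently 11 May 1045 Gregorian, JDN 2102869.
2102869 ≡ 6 (mod 7); counting from Monday = 0 gives Sunday.

Sunday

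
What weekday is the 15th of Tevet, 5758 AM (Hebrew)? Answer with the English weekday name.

This is JDN 2450827 (13 January 1998 Gregorian).
Since JDN mod 7 = 1 (0 = Monday), the day is Tuesday.

Tuesday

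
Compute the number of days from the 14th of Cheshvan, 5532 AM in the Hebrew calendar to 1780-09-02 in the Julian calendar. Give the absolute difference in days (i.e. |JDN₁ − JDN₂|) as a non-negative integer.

3249

First date → JDN 2368199; second date → JDN 2371448.
The interval is |2368199 − 2371448| = 3249 days.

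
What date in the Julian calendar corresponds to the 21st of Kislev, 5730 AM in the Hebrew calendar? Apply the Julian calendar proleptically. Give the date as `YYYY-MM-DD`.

1969-11-18

The source date corresponds to 1 December 1969 in the Gregorian calendar (JDN 2440557).
That day falls on 18 November 1969 CE in the Julian calendar.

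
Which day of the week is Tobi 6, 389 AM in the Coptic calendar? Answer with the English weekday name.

Saturday

Equivalently 4 January 673 Gregorian, JDN 1966872.
JDN 1966872 mod 7 = 5, and JDN 0 was a Monday, so this is a Saturday.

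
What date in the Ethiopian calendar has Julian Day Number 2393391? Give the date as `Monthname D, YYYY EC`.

The Gregorian equivalent of JDN 2393391 is 12 October 1840.
In the Ethiopian calendar that day is Tikimt 3, 1833 EC.

Tikimt 3, 1833 EC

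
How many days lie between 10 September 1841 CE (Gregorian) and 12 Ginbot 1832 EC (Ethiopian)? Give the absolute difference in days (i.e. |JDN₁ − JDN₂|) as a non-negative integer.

JDN of the first date = 2393724.
JDN of the second date = 2393245.
|2393245 − 2393724| = 479.

479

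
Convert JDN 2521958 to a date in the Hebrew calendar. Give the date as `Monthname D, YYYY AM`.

Cheshvan 6, 5953 AM

The Gregorian equivalent of JDN 2521958 is 13 October 2192.
In the Hebrew calendar that day is Cheshvan 6, 5953 AM.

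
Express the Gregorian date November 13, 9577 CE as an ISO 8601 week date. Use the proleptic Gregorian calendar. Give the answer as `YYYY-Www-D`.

The weekday is Sunday (ISO weekday 7).
That Sunday belongs to ISO week 45 of ISO year 9577.

9577-W45-7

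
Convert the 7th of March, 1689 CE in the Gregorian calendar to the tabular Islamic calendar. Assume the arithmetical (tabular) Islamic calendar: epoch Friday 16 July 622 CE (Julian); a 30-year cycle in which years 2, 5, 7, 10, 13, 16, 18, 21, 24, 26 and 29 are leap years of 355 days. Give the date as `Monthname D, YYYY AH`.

Both dates share Julian Day Number 2338021; in the tabular Islamic calendar that is 15 Jumada al-Awwal 1100 AH.

Jumada al-Awwal 15, 1100 AH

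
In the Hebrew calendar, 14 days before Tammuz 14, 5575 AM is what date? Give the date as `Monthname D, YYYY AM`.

Sivan 30, 5575 AM

Counting 14 days back from JDN 2384177 reaches JDN 2384163, which is Sivan 30, 5575 AM.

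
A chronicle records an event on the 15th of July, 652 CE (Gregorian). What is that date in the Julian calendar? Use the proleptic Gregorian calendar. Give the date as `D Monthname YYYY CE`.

12 July 652 CE

For dates in this range the Gregorian date is 3 days ahead of the Julian.
15 July 652 Gregorian − 3 days → 12 July 652 Julian.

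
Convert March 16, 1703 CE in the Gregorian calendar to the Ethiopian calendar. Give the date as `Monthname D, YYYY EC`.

Both dates share Julian Day Number 2343142; in the Ethiopian calendar that is 9 Megabit 1695 EC.

Megabit 9, 1695 EC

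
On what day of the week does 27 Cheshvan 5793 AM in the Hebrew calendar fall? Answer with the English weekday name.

Equivalently 1 November 2032 Gregorian, JDN 2463538.
Since JDN mod 7 = 0 (0 = Monday), the day is Monday.

Monday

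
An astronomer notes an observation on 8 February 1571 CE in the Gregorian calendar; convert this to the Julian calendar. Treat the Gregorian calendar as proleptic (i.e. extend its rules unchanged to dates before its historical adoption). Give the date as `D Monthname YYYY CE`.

For dates in this range the Gregorian date is 10 days ahead of the Julian.
8 February 1571 Gregorian − 10 days → 29 January 1571 Julian.

29 January 1571 CE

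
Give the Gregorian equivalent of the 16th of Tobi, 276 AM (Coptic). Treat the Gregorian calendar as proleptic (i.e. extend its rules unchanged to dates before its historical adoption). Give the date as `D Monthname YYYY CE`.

Both dates share Julian Day Number 1925609; in the Gregorian calendar that is 14 January 560 CE.

14 January 560 CE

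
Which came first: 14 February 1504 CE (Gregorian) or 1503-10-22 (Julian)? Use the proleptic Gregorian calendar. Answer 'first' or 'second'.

second

Converting both to JDN: 2270428 vs 2270323; the smaller is the second.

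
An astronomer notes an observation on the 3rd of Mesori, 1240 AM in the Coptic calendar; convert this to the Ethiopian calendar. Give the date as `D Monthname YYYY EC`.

3 Nehase 1516 EC

The source date corresponds to 6 August 1524 in the proleptic Gregorian calendar (JDN 2277907).
That day falls on 3 Nehase 1516 EC in the Ethiopian calendar.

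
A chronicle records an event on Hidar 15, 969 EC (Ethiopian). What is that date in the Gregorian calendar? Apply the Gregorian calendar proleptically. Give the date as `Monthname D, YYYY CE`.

Julian Day Number of the source date = 2077857.
Converting JDN 2077857 to the Gregorian calendar gives 16 November 976 CE.

November 16, 976 CE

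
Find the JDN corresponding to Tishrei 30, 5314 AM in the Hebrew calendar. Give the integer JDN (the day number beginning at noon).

2288572

Equivalently 18 October 1553 (proleptic Gregorian).
JDN 2400001 is 17 November 1858 CE (Gregorian), MJD 0; the target day is −111429 days from there, so JDN = 2288572.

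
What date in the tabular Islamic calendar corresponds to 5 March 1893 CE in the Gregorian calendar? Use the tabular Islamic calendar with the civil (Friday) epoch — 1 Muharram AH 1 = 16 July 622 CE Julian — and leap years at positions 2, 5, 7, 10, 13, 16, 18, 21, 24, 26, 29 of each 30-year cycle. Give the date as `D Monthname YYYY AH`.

16 Sha'ban 1310 AH

Julian Day Number of the source date = 2412528.
Converting JDN 2412528 to the tabular Islamic calendar gives 16 Sha'ban 1310 AH.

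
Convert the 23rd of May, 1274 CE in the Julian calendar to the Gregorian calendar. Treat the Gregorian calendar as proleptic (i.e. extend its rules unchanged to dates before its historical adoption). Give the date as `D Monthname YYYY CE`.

30 May 1274 CE

For dates in this range the Gregorian date is 7 days ahead of the Julian.
23 May 1274 Julian + 7 days → 30 May 1274 Gregorian.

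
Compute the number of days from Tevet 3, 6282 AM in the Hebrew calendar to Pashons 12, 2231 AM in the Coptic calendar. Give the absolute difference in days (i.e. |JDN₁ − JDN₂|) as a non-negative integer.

JDN of the first date = 2642203.
JDN of the second date = 2639788.
|2639788 − 2642203| = 2415.

2415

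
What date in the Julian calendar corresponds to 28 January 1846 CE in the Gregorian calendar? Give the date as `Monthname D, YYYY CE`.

The Julian–Gregorian offset here is 12 days (Julian trailing).
28 January 1846 Gregorian − 12 days → 16 January 1846 Julian.

January 16, 1846 CE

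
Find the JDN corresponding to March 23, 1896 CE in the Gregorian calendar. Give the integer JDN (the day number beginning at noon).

JDN 2451545 is 1 January 2000 CE (Gregorian); the target day is −37903 days from there, so JDN = 2413642.

2413642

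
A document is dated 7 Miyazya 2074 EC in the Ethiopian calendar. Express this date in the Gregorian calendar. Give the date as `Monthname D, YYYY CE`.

Julian Day Number of the source date = 2481600.
Converting JDN 2481600 to the Gregorian calendar gives 15 April 2082 CE.

April 15, 2082 CE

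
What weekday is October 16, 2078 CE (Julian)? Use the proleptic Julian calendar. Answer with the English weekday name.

Equivalently 29 October 2078 Gregorian, JDN 2480336.
Since JDN mod 7 = 5 (0 = Monday), the day is Saturday.

Saturday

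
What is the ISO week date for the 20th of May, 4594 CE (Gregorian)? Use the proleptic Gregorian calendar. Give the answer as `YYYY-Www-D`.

4594-W21-2

The weekday is Tuesday (ISO weekday 2).
That Tuesday belongs to ISO week 21 of ISO year 4594.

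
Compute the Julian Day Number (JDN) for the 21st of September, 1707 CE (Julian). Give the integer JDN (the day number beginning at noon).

2344803

In the Gregorian calendar the same day is 2 October 1707.
JDN 2451545 is 1 January 2000 CE (Gregorian); the target day is −106742 days from there, so JDN = 2344803.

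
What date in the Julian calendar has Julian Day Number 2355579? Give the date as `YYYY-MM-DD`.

The Gregorian equivalent of JDN 2355579 is 3 April 1737.
In the Julian calendar that day is 1737-03-23.

1737-03-23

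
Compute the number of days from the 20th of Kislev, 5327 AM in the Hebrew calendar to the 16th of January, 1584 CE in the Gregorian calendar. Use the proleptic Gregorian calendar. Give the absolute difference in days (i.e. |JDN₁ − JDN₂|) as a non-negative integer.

6244

JDN of the first date = 2293375.
JDN of the second date = 2299619.
|2299619 − 2293375| = 6244.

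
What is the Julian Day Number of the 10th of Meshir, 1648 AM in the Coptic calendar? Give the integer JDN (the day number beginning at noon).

2426756

In the Gregorian calendar the same day is 18 February 1932.
JDN 2451545 is 1 January 2000 CE (Gregorian); the target day is −24789 days from there, so JDN = 2426756.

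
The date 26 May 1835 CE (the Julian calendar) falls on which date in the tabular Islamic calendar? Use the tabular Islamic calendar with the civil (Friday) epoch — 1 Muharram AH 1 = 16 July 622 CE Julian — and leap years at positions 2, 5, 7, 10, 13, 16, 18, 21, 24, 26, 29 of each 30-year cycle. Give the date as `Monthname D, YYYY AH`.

Safar 10, 1251 AH

The source date corresponds to 7 June 1835 in the Gregorian calendar (JDN 2391437).
That day falls on 10 Safar 1251 AH in the tabular Islamic calendar.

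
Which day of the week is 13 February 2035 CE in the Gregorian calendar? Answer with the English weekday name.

Tuesday

2464372 ≡ 1 (mod 7); counting from Monday = 0 gives Tuesday.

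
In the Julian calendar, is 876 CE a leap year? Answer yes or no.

yes

876 mod 4 = 0, so it is a leap year in the Julian calendar.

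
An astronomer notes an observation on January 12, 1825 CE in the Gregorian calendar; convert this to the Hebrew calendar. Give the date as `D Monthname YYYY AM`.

Julian Day Number of the source date = 2387639.
Converting JDN 2387639 to the Hebrew calendar gives 22 Tevet 5585 AM.

22 Tevet 5585 AM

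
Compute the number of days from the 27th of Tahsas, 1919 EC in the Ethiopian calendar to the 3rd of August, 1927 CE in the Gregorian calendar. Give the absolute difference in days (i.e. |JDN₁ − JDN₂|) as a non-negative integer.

JDN of the first date = 2424886.
JDN of the second date = 2425096.
|2425096 − 2424886| = 210.

210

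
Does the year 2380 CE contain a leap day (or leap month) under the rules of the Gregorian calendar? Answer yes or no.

2380 is divisible by 4 and not by 100, so it is a leap year.

yes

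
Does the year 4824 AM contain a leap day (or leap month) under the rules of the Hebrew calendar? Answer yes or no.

yes

Hebrew year 4824 is year 17 of its 19-year Metonic cycle; leap years are at positions 3, 6, 8, 11, 14, 17, 19, so it is a leap year (13 months).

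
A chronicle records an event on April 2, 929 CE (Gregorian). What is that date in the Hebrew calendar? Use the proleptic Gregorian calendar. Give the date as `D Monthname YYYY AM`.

15 Nisan 4689 AM

Julian Day Number of the source date = 2060462.
Converting JDN 2060462 to the Hebrew calendar gives 15 Nisan 4689 AM.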